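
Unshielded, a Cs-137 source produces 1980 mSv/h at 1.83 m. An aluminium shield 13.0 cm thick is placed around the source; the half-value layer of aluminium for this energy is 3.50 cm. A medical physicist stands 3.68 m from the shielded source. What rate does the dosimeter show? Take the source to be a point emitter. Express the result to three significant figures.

Distance alone: (1.83/3.68)² = 0.2473, so 1980 × 0.2473 = 489.7 mSv/h.
Shield: 13.0/3.50 = 3.714 half-value layers → attenuation 2^(−3.714) = 0.07620.
Combined: 489.7 × 0.07620 = 37.32 mSv/h.

37.3 mSv/h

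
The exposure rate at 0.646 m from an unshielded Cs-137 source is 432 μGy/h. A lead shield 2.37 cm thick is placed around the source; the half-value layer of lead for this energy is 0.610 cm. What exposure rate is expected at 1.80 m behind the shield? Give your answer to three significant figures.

3.77 μGy/h

Distance alone: (0.646/1.80)² = 0.1288, so 432 × 0.1288 = 55.64 μGy/h.
Shield: 2.37/0.610 = 3.885 half-value layers → attenuation 2^(−3.885) = 0.06769.
Combined: 55.64 × 0.06769 = 3.766 μGy/h.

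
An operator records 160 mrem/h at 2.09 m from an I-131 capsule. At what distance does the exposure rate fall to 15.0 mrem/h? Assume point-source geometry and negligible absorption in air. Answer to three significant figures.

6.83 m

Using I₁d₁² = I₂d₂², d₂ = d₁·√(I₁/I₂).
I₁/I₂ = 160/15.0 = 10.67, so d₂ = 2.09 × √10.67 = 6.827 m.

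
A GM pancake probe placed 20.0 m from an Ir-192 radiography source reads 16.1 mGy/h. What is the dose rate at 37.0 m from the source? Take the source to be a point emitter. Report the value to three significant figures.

4.70 mGy/h

Intensity scales as (d₁/d₂)², so scaling from 20.0 m to 37.0 m:
16.1 × (20.0/37.0)² = 16.1 × 0.2922 = 4.704 mGy/h.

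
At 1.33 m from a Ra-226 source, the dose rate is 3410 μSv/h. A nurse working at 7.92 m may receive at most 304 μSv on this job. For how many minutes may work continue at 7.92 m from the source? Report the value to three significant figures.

190 min

Using I₁d₁² = I₂d₂², rate at 7.92 m:
(1.33/7.92)² = 0.02820, so 3410 × 0.02820 = 96.16 μSv/h.
Stay time = 304 μSv ÷ 96.16 μSv/h = 3.161 h = 189.7 min.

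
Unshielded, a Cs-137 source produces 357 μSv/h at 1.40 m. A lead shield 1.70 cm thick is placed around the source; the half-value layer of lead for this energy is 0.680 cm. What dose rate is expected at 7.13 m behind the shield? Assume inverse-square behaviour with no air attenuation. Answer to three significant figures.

Distance alone: (1.40/7.13)² = 0.03855, so 357 × 0.03855 = 13.76 μSv/h.
Shield: 1.70/0.680 = 2.500 half-value layers → attenuation 2^(−2.500) = 0.1768.
Combined: 13.76 × 0.1768 = 2.433 μSv/h.

2.43 μSv/h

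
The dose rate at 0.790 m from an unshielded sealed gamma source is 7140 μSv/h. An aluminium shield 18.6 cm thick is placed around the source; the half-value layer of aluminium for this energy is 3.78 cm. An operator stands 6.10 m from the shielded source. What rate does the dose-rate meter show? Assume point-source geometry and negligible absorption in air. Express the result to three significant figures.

3.95 μSv/h

Distance alone: 7140 × (0.790/6.10)² = 7140 × 0.01677 = 119.7 μSv/h.
Shield: 18.6/3.78 = 4.921 half-value layers → attenuation 2^(−4.921) = 0.03301.
Combined: 119.7 × 0.03301 = 3.951 μSv/h.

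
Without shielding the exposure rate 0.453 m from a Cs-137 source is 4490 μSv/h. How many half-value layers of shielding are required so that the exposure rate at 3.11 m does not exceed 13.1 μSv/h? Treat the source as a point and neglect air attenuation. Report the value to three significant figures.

2.86 half-value layers

At 3.11 m, distance alone gives 4490 × (0.453/3.11)² = 4490 × 0.02122 = 95.28 μSv/h.
Further attenuation needed: 95.28/13.1 = 7.273.
n = log₂(7.273) = 2.863 half-value layers.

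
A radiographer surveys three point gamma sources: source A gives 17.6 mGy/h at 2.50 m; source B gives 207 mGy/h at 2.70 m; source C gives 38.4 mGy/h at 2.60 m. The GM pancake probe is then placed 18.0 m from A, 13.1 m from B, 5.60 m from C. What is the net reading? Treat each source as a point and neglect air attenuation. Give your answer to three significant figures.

By superposition, sum each source's inverse-square contribution:
A: 17.6 × (2.50/18.0)² = 0.3395 mGy/h
B: 207 × (2.70/13.1)² = 8.793 mGy/h
C: 38.4 × (2.60/5.60)² = 8.278 mGy/h
Total = 0.3395 + 8.793 + 8.278 = 17.41 mGy/h.

17.4 mGy/h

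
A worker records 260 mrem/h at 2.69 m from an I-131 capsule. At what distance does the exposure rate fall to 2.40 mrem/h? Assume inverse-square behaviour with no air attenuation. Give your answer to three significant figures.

28.0 m

Since intensity falls as 1/r², d₂ = d₁·√(I₁/I₂).
I₁/I₂ = 260/2.40 = 108.3, so d₂ = 2.69 × √108.3 = 27.99 m.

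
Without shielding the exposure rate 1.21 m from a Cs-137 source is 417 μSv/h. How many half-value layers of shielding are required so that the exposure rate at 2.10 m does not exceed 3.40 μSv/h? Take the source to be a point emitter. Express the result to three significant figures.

At 2.10 m, distance alone gives (1.21/2.10)² = 0.3320, so 417 × 0.3320 = 138.4 μSv/h.
Further attenuation needed: 138.4/3.40 = 40.71.
n = log₂(40.71) = 5.347 half-value layers.

5.35 half-value layers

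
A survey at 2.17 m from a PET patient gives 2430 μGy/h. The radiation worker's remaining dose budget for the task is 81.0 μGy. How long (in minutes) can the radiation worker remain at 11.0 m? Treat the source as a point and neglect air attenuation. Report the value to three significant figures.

51.4 min

Applying the 1/r² law, rate at 11.0 m:
(2.17/11.0)² = 0.03892, so 2430 × 0.03892 = 94.58 μGy/h.
Stay time = 81.0 μGy ÷ 94.58 μGy/h = 0.8564 h = 51.38 min.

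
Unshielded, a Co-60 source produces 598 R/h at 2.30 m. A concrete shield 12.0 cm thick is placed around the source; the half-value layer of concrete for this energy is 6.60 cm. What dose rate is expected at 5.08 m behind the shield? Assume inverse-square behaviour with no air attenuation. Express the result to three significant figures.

Distance alone: 598 × (2.30/5.08)² = 598 × 0.2050 = 122.6 R/h.
Shield: 12.0/6.60 = 1.818 half-value layers → attenuation 2^(−1.818) = 0.2836.
Combined: 122.6 × 0.2836 = 34.77 R/h.

34.8 R/h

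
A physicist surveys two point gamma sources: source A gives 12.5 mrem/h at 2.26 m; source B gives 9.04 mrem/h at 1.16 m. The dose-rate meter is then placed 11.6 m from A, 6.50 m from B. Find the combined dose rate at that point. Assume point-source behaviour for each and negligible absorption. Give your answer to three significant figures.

By superposition, sum each source's inverse-square contribution:
A: 12.5 × (2.26/11.6)² = 0.4745 mrem/h
B: 9.04 × (1.16/6.50)² = 0.2879 mrem/h
Total = 0.4745 + 0.2879 = 0.7624 mrem/h.

0.762 mrem/h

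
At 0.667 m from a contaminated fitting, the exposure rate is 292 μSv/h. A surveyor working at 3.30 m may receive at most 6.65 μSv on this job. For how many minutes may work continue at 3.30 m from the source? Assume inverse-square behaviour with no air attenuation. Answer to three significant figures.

Using I₁d₁² = I₂d₂², rate at 3.30 m:
(0.667/3.30)² = 0.04085, so 292 × 0.04085 = 11.93 μSv/h.
Stay time = 6.65 μSv ÷ 11.93 μSv/h = 0.5574 h = 33.44 min.

33.4 min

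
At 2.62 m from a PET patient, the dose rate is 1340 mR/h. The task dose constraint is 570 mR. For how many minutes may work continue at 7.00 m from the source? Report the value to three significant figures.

By the inverse-square law, rate at 7.00 m:
(2.62/7.00)² = 0.1401, so 1340 × 0.1401 = 187.7 mR/h.
Stay time = 570 mR ÷ 187.7 mR/h = 3.037 h = 182.2 min.

182 min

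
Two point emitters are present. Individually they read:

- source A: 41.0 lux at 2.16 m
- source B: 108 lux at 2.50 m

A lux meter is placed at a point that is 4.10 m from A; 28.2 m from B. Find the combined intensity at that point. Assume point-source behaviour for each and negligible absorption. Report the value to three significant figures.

12.2 lux

Each source contributes Iᵢ·(dᵢ/rᵢ)²; contributions add.
A: 41.0 × (2.16/4.10)² = 11.38 lux
B: 108 × (2.50/28.2)² = 0.8488 lux
Total = 11.38 + 0.8488 = 12.23 lux.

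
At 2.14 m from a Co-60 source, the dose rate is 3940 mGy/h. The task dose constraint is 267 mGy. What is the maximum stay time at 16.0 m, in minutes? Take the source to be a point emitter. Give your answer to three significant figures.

Since intensity falls as 1/r², rate at 16.0 m:
3940 × (2.14/16.0)² = 3940 × 0.01789 = 70.49 mGy/h.
Stay time = 267 mGy ÷ 70.49 mGy/h = 3.788 h = 227.3 min.

227 min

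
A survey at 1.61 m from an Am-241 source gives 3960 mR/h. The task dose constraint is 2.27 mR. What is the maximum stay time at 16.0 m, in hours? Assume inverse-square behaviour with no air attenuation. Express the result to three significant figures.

Applying the 1/r² law, rate at 16.0 m:
3960 × (1.61/16.0)² = 3960 × 0.01013 = 40.11 mR/h.
Stay time = 2.27 mR ÷ 40.11 mR/h = 0.05659 h.

0.0566 h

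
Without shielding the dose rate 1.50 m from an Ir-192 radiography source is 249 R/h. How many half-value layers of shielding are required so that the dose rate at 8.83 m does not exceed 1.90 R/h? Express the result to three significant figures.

At 8.83 m, distance alone gives (1.50/8.83)² = 0.02886, so 249 × 0.02886 = 7.186 R/h.
Further attenuation needed: 7.186/1.90 = 3.782.
n = log₂(3.782) = 1.919 half-value layers.

1.92 half-value layers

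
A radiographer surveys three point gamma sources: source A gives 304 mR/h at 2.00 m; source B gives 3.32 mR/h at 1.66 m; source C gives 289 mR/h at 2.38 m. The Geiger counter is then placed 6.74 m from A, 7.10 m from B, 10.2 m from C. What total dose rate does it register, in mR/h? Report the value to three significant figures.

42.7 mR/h

Each source contributes Iᵢ·(dᵢ/rᵢ)²; contributions add.
A: 304 × (2.00/6.74)² = 26.77 mR/h
B: 3.32 × (1.66/7.10)² = 0.1815 mR/h
C: 289 × (2.38/10.2)² = 15.73 mR/h
Total = 26.77 + 0.1815 + 15.73 = 42.68 mR/h.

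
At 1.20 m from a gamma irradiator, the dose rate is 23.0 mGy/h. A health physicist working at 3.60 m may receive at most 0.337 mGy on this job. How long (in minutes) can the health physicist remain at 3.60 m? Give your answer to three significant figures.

By the inverse-square law, rate at 3.60 m:
(1.20/3.60)² = 0.1111, so 23.0 × 0.1111 = 2.555 mGy/h.
Stay time = 0.337 mGy ÷ 2.555 mGy/h = 0.1319 h = 7.914 min.

7.91 min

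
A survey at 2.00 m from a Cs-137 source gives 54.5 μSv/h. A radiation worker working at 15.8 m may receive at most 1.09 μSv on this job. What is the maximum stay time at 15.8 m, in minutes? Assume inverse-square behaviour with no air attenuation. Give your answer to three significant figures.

74.9 min

Using I₁d₁² = I₂d₂², rate at 15.8 m:
54.5 × (2.00/15.8)² = 54.5 × 0.01602 = 0.8731 μSv/h.
Stay time = 1.09 μSv ÷ 0.8731 μSv/h = 1.248 h = 74.88 min.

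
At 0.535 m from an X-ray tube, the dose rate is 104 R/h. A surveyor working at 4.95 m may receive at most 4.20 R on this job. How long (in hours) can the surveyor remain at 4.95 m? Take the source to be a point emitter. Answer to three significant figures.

3.46 h

Since intensity falls as 1/r², rate at 4.95 m:
104 × (0.535/4.95)² = 104 × 0.01168 = 1.215 R/h.
Stay time = 4.20 R ÷ 1.215 R/h = 3.457 h.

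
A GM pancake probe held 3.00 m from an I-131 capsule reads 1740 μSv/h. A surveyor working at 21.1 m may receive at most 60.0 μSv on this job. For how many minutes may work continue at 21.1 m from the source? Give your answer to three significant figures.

Applying the 1/r² law, rate at 21.1 m:
1740 × (3.00/21.1)² = 1740 × 0.02022 = 35.18 μSv/h.
Stay time = 60.0 μSv ÷ 35.18 μSv/h = 1.706 h = 102.4 min.

102 min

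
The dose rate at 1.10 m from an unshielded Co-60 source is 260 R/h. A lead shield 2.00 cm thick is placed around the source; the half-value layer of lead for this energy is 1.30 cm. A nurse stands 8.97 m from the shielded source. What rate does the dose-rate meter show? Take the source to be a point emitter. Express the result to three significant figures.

Distance alone: 260 × (1.10/8.97)² = 260 × 0.01504 = 3.910 R/h.
Shield: 2.00/1.30 = 1.538 half-value layers → attenuation 2^(−1.538) = 0.3444.
Combined: 3.910 × 0.3444 = 1.347 R/h.

1.35 R/h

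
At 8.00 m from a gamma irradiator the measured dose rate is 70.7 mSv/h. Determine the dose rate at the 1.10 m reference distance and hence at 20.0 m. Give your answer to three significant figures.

Applying the 1/r² law,
At 1.10 m: 70.7 × (8.00/1.10)² = 70.7 × 52.89 = 3739 mSv/h
At 20.0 m: 3739 × (1.10/20.0)² = 3739 × 0.003025 = 11.31 mSv/h.

3740 mSv/h; 11.3 mSv/h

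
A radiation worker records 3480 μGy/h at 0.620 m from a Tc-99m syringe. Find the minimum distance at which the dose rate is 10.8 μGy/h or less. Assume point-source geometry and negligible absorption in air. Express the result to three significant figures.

Since intensity falls as 1/r², d₂ = d₁·√(I₁/I₂).
I₁/I₂ = 3480/10.8 = 322.2, so d₂ = 0.620 × √322.2 = 11.13 m.

11.1 m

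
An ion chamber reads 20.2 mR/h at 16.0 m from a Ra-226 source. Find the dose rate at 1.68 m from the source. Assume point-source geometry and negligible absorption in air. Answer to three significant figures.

Using I₁d₁² = I₂d₂², the rate at 1.68 m is
(16.0/1.68)² = 90.70, so 20.2 × 90.70 = 1832 mR/h.

1830 mR/h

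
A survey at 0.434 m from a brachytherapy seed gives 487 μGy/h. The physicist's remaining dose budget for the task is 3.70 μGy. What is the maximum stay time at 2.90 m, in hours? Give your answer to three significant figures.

Since intensity falls as 1/r², rate at 2.90 m:
(0.434/2.90)² = 0.02240, so 487 × 0.02240 = 10.91 μGy/h.
Stay time = 3.70 μGy ÷ 10.91 μGy/h = 0.3391 h.

0.339 h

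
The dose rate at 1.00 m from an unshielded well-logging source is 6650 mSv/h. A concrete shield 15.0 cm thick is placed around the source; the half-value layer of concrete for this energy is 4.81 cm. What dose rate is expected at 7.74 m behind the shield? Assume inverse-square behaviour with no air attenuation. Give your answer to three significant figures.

12.8 mSv/h

Distance alone: (1.00/7.74)² = 0.01669, so 6650 × 0.01669 = 111.0 mSv/h.
Shield: 15.0/4.81 = 3.119 half-value layers → attenuation 2^(−3.119) = 0.1151.
Combined: 111.0 × 0.1151 = 12.78 mSv/h.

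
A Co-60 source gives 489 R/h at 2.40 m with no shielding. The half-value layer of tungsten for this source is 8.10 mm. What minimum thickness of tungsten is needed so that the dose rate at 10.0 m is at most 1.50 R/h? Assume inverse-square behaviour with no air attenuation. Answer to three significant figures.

34.3 mm

At 10.0 m, distance alone gives 489 × (2.40/10.0)² = 489 × 0.05760 = 28.17 R/h.
Further attenuation needed: 28.17/1.50 = 18.78.
n = log₂(18.78) = 4.231 half-value layers.
Thickness = 4.231 × 8.10 mm = 34.27 mm.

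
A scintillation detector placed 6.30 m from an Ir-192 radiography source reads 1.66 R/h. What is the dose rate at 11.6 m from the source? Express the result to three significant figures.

0.490 R/h

Using I₁d₁² = I₂d₂², scaling from 6.30 m to 11.6 m:
(6.30/11.6)² = 0.2950, so 1.66 × 0.2950 = 0.4897 R/h.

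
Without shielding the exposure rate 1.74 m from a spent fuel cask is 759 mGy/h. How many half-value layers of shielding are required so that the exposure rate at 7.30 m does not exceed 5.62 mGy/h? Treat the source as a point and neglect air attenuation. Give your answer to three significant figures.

2.94 half-value layers

At 7.30 m, distance alone gives (1.74/7.30)² = 0.05681, so 759 × 0.05681 = 43.12 mGy/h.
Further attenuation needed: 43.12/5.62 = 7.673.
n = log₂(7.673) = 2.940 half-value layers.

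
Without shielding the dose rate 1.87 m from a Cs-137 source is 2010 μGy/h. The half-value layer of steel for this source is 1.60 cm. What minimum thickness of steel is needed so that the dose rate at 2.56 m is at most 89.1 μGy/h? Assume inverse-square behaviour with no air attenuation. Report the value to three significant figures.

At 2.56 m, distance alone gives (1.87/2.56)² = 0.5336, so 2010 × 0.5336 = 1073 μGy/h.
Further attenuation needed: 1073/89.1 = 12.04.
n = log₂(12.04) = 3.590 half-value layers.
Thickness = 3.590 × 1.60 cm = 5.744 cm.

5.74 cm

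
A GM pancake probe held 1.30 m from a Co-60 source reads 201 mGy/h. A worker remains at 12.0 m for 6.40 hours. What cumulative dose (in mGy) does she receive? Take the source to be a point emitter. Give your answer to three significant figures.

Since intensity falls as 1/r², rate at 12.0 m:
(1.30/12.0)² = 0.01174, so 201 × 0.01174 = 2.360 mGy/h.
Dose = rate × time = 2.360 mGy/h × 6.400 h = 15.10 mGy.

15.1 mGy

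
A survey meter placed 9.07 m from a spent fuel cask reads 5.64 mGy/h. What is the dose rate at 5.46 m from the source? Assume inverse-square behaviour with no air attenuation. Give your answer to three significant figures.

Using I₁d₁² = I₂d₂², scaling from 9.07 m to 5.46 m:
(9.07/5.46)² = 2.759, so 5.64 × 2.759 = 15.56 mGy/h.

15.6 mGy/h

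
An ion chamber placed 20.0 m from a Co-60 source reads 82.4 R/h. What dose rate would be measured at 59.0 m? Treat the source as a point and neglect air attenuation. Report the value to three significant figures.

Using I₁d₁² = I₂d₂², scaling from 20.0 m to 59.0 m:
82.4 × (20.0/59.0)² = 82.4 × 0.1149 = 9.468 R/h.

9.47 R/h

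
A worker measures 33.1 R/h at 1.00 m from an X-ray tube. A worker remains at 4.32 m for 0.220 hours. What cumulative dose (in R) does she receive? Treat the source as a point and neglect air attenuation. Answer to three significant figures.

0.390 R

Since intensity falls as 1/r², rate at 4.32 m:
33.1 × (1.00/4.32)² = 33.1 × 0.05358 = 1.773 R/h.
Dose = rate × time = 1.773 R/h × 0.2200 h = 0.3901 R.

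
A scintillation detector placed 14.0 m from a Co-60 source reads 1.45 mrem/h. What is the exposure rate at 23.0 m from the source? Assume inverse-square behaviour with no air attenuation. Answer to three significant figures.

Using I₁d₁² = I₂d₂², scaling from 14.0 m to 23.0 m:
(14.0/23.0)² = 0.3705, so 1.45 × 0.3705 = 0.5372 mrem/h.

0.537 mrem/h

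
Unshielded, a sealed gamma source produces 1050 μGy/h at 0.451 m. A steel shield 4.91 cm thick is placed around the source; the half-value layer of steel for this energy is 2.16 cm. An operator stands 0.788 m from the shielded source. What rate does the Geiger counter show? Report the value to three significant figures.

Distance alone: (0.451/0.788)² = 0.3276, so 1050 × 0.3276 = 344.0 μGy/h.
Shield: 4.91/2.16 = 2.273 half-value layers → attenuation 2^(−2.273) = 0.2069.
Combined: 344.0 × 0.2069 = 71.17 μGy/h.

71.2 μGy/h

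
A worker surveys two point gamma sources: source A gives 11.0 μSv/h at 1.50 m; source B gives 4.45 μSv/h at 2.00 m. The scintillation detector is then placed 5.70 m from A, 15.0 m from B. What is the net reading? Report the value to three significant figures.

0.841 μSv/h

By superposition, sum each source's inverse-square contribution:
A: 11.0 × (1.50/5.70)² = 0.7618 μSv/h
B: 4.45 × (2.00/15.0)² = 0.07911 μSv/h
Total = 0.7618 + 0.07911 = 0.8409 μSv/h.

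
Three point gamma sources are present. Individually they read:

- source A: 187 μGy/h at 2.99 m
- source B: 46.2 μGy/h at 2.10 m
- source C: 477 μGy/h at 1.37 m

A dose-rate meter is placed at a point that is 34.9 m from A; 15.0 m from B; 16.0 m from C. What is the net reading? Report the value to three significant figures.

By superposition, sum each source's inverse-square contribution:
A: 187 × (2.99/34.9)² = 1.373 μGy/h
B: 46.2 × (2.10/15.0)² = 0.9055 μGy/h
C: 477 × (1.37/16.0)² = 3.497 μGy/h
Total = 1.373 + 0.9055 + 3.497 = 5.776 μGy/h.

5.78 μGy/h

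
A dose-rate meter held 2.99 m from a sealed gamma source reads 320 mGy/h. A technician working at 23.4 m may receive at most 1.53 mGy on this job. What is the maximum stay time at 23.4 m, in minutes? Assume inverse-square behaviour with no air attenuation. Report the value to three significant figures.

Applying the 1/r² law, rate at 23.4 m:
320 × (2.99/23.4)² = 320 × 0.01633 = 5.226 mGy/h.
Stay time = 1.53 mGy ÷ 5.226 mGy/h = 0.2928 h = 17.57 min.

17.6 min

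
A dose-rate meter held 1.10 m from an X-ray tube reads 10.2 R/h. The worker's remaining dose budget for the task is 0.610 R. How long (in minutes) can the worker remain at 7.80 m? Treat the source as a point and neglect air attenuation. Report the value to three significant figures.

Using I₁d₁² = I₂d₂², rate at 7.80 m:
(1.10/7.80)² = 0.01989, so 10.2 × 0.01989 = 0.2029 R/h.
Stay time = 0.610 R ÷ 0.2029 R/h = 3.006 h = 180.4 min.

180 min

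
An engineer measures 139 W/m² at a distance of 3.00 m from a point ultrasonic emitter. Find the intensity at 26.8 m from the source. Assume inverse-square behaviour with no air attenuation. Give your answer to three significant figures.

1.74 W/m²

Using I₁d₁² = I₂d₂², the rate at 26.8 m is
(3.00/26.8)² = 0.01253, so 139 × 0.01253 = 1.742 W/m².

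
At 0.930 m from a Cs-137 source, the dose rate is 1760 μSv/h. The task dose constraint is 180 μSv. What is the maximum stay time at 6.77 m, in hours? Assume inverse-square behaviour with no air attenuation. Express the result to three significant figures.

5.42 h

Since intensity falls as 1/r², rate at 6.77 m:
1760 × (0.930/6.77)² = 1760 × 0.01887 = 33.21 μSv/h.
Stay time = 180 μSv ÷ 33.21 μSv/h = 5.420 h.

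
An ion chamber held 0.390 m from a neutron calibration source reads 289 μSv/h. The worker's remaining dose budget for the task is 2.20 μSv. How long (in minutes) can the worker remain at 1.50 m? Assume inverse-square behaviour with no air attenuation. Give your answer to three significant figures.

Applying the 1/r² law, rate at 1.50 m:
289 × (0.390/1.50)² = 289 × 0.06760 = 19.54 μSv/h.
Stay time = 2.20 μSv ÷ 19.54 μSv/h = 0.1126 h = 6.756 min.

6.76 min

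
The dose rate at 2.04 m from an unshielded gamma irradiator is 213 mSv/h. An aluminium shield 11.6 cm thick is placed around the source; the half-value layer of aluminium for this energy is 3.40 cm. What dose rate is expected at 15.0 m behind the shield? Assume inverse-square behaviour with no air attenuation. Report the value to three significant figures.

0.370 mSv/h

Distance alone: 213 × (2.04/15.0)² = 213 × 0.01850 = 3.940 mSv/h.
Shield: 11.6/3.40 = 3.412 half-value layers → attenuation 2^(−3.412) = 0.09395.
Combined: 3.940 × 0.09395 = 0.3702 mSv/h.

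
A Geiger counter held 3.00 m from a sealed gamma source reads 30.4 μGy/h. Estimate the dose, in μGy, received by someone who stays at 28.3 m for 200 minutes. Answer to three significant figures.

1.14 μGy

Since intensity falls as 1/r², rate at 28.3 m:
30.4 × (3.00/28.3)² = 30.4 × 0.01124 = 0.3417 μGy/h.
Dose = rate × time = 0.3417 μGy/h × 3.333 h = 1.139 μGy.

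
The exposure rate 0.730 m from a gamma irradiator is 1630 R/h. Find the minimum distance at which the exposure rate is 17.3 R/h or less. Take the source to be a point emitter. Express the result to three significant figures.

Using I₁d₁² = I₂d₂², d₂ = d₁·√(I₁/I₂).
I₁/I₂ = 1630/17.3 = 94.22, so d₂ = 0.730 × √94.22 = 7.086 m.

7.09 m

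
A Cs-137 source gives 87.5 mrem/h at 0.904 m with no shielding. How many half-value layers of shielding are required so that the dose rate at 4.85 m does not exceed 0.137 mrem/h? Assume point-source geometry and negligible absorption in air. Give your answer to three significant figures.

4.47 half-value layers

At 4.85 m, distance alone gives (0.904/4.85)² = 0.03474, so 87.5 × 0.03474 = 3.040 mrem/h.
Further attenuation needed: 3.040/0.137 = 22.19.
n = log₂(22.19) = 4.472 half-value layers.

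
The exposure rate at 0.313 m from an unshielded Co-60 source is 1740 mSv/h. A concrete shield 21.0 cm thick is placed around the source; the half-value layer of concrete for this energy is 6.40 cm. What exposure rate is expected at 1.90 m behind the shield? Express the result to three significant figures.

4.86 mSv/h

Distance alone: (0.313/1.90)² = 0.02714, so 1740 × 0.02714 = 47.22 mSv/h.
Shield: 21.0/6.40 = 3.281 half-value layers → attenuation 2^(−3.281) = 0.1029.
Combined: 47.22 × 0.1029 = 4.859 mSv/h.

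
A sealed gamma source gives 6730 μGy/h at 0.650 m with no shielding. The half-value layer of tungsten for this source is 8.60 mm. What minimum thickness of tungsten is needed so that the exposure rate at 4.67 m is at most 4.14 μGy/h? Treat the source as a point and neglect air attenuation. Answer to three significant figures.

At 4.67 m, distance alone gives (0.650/4.67)² = 0.01937, so 6730 × 0.01937 = 130.4 μGy/h.
Further attenuation needed: 130.4/4.14 = 31.50.
n = log₂(31.50) = 4.977 half-value layers.
Thickness = 4.977 × 8.60 mm = 42.80 mm.

42.8 mm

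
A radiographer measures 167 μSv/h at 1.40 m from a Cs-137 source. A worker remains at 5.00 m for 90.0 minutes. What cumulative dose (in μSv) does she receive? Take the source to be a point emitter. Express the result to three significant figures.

19.6 μSv

Applying the 1/r² law, rate at 5.00 m:
(1.40/5.00)² = 0.07840, so 167 × 0.07840 = 13.09 μSv/h.
Dose = rate × time = 13.09 μSv/h × 1.500 h = 19.63 μSv.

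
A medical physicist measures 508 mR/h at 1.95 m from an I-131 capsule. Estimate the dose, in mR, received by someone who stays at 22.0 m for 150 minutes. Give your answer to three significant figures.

9.98 mR

Applying the 1/r² law, rate at 22.0 m:
(1.95/22.0)² = 0.007856, so 508 × 0.007856 = 3.991 mR/h.
Dose = rate × time = 3.991 mR/h × 2.500 h = 9.978 mR.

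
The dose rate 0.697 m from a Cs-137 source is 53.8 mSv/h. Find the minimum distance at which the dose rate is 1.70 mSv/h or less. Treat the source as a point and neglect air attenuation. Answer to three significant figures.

3.92 m

Using I₁d₁² = I₂d₂², d₂ = d₁·√(I₁/I₂).
I₁/I₂ = 53.8/1.70 = 31.65, so d₂ = 0.697 × √31.65 = 3.921 m.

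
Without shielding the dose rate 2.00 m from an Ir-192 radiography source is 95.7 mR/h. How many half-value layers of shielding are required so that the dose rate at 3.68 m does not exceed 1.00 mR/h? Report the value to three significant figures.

4.82 half-value layers

At 3.68 m, distance alone gives 95.7 × (2.00/3.68)² = 95.7 × 0.2954 = 28.27 mR/h.
Further attenuation needed: 28.27/1.00 = 28.27.
n = log₂(28.27) = 4.821 half-value layers.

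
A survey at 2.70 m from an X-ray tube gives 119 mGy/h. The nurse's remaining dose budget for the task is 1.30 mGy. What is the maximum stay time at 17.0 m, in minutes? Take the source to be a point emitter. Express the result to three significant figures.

26.0 min

Using I₁d₁² = I₂d₂², rate at 17.0 m:
119 × (2.70/17.0)² = 119 × 0.02522 = 3.001 mGy/h.
Stay time = 1.30 mGy ÷ 3.001 mGy/h = 0.4332 h = 25.99 min.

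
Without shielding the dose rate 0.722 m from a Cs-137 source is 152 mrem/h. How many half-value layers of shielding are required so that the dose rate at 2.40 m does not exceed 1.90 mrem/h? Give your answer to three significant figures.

2.86 half-value layers

At 2.40 m, distance alone gives (0.722/2.40)² = 0.09050, so 152 × 0.09050 = 13.76 mrem/h.
Further attenuation needed: 13.76/1.90 = 7.242.
n = log₂(7.242) = 2.856 half-value layers.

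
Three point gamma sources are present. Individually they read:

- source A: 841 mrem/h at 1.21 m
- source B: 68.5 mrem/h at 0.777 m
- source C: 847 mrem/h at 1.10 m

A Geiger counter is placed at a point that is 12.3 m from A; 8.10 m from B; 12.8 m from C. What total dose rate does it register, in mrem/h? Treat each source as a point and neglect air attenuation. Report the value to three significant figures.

Each source contributes Iᵢ·(dᵢ/rᵢ)²; contributions add.
A: 841 × (1.21/12.3)² = 8.139 mrem/h
B: 68.5 × (0.777/8.10)² = 0.6303 mrem/h
C: 847 × (1.10/12.8)² = 6.255 mrem/h
Total = 8.139 + 0.6303 + 6.255 = 15.02 mrem/h.

15.0 mrem/h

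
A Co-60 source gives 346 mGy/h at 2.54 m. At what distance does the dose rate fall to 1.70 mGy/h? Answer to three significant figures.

36.2 m

Intensity scales as (d₁/d₂)², so d₂ = d₁·√(I₁/I₂).
I₁/I₂ = 346/1.70 = 203.5, so d₂ = 2.54 × √203.5 = 36.23 m.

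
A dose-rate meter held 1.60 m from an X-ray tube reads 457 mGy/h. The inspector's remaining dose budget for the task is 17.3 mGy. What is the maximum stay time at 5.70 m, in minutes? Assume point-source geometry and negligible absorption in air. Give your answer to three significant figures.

By the inverse-square law, rate at 5.70 m:
(1.60/5.70)² = 0.07879, so 457 × 0.07879 = 36.01 mGy/h.
Stay time = 17.3 mGy ÷ 36.01 mGy/h = 0.4804 h = 28.82 min.

28.8 min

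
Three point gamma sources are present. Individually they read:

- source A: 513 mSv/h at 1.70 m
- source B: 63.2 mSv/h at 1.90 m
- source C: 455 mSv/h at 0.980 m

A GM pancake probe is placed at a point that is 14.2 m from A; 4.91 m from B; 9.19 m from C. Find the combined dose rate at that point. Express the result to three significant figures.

22.0 mSv/h

Each source contributes Iᵢ·(dᵢ/rᵢ)²; contributions add.
A: 513 × (1.70/14.2)² = 7.353 mSv/h
B: 63.2 × (1.90/4.91)² = 9.464 mSv/h
C: 455 × (0.980/9.19)² = 5.174 mSv/h
Total = 7.353 + 9.464 + 5.174 = 21.99 mSv/h.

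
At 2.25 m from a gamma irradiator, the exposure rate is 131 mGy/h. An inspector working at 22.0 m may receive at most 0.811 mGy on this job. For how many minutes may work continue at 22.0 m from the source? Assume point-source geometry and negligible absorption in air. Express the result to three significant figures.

Since intensity falls as 1/r², rate at 22.0 m:
(2.25/22.0)² = 0.01046, so 131 × 0.01046 = 1.370 mGy/h.
Stay time = 0.811 mGy ÷ 1.370 mGy/h = 0.5920 h = 35.52 min.

35.5 min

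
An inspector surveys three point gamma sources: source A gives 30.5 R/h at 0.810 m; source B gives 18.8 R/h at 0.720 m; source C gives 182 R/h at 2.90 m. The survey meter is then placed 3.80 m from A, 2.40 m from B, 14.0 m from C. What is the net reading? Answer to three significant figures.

10.9 R/h

By superposition, sum each source's inverse-square contribution:
A: 30.5 × (0.810/3.80)² = 1.386 R/h
B: 18.8 × (0.720/2.40)² = 1.692 R/h
C: 182 × (2.90/14.0)² = 7.809 R/h
Total = 1.386 + 1.692 + 7.809 = 10.89 R/h.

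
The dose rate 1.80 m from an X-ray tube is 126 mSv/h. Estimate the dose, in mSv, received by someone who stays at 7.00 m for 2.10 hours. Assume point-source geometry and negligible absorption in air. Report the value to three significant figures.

Since intensity falls as 1/r², rate at 7.00 m:
126 × (1.80/7.00)² = 126 × 0.06612 = 8.331 mSv/h.
Dose = rate × time = 8.331 mSv/h × 2.100 h = 17.50 mSv.

17.5 mSv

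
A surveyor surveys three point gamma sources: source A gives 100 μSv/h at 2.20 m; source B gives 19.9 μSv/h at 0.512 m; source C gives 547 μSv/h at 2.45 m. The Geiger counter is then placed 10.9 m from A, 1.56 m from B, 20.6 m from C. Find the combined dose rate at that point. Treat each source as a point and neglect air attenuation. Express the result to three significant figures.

14.0 μSv/h

By superposition, sum each source's inverse-square contribution:
A: 100 × (2.20/10.9)² = 4.074 μSv/h
B: 19.9 × (0.512/1.56)² = 2.144 μSv/h
C: 547 × (2.45/20.6)² = 7.737 μSv/h
Total = 4.074 + 2.144 + 7.737 = 13.96 μSv/h.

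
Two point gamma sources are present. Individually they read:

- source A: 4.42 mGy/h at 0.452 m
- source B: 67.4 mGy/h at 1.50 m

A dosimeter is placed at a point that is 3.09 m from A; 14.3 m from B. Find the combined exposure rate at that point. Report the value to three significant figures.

By superposition, sum each source's inverse-square contribution:
A: 4.42 × (0.452/3.09)² = 0.09458 mGy/h
B: 67.4 × (1.50/14.3)² = 0.7416 mGy/h
Total = 0.09458 + 0.7416 = 0.8362 mGy/h.

0.836 mGy/h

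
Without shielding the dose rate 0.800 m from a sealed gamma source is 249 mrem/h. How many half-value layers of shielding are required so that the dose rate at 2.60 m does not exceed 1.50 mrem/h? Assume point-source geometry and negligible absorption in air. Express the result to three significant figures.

3.97 half-value layers

At 2.60 m, distance alone gives (0.800/2.60)² = 0.09467, so 249 × 0.09467 = 23.57 mrem/h.
Further attenuation needed: 23.57/1.50 = 15.71.
n = log₂(15.71) = 3.974 half-value layers.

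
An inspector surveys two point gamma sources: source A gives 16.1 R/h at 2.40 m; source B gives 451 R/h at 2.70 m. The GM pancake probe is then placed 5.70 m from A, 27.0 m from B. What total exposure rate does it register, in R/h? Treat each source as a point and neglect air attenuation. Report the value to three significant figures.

7.36 R/h

Each source contributes Iᵢ·(dᵢ/rᵢ)²; contributions add.
A: 16.1 × (2.40/5.70)² = 2.854 R/h
B: 451 × (2.70/27.0)² = 4.510 R/h
Total = 2.854 + 4.510 = 7.364 R/h.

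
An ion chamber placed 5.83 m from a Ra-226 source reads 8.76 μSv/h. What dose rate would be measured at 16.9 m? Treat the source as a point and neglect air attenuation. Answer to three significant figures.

1.04 μSv/h

Using I₁d₁² = I₂d₂², scaling from 5.83 m to 16.9 m:
8.76 × (5.83/16.9)² = 8.76 × 0.1190 = 1.042 μSv/h.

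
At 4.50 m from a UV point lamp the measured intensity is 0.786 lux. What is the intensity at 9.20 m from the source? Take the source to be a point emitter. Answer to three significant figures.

0.188 lux

Applying the 1/r² law, scaling from 4.50 m to 9.20 m:
(4.50/9.20)² = 0.2392, so 0.786 × 0.2392 = 0.1880 lux.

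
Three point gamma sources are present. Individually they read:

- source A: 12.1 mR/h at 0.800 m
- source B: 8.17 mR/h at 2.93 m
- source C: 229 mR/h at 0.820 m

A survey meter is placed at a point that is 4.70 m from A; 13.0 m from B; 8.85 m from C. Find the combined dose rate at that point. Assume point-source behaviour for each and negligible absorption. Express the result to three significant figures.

Each source contributes Iᵢ·(dᵢ/rᵢ)²; contributions add.
A: 12.1 × (0.800/4.70)² = 0.3506 mR/h
B: 8.17 × (2.93/13.0)² = 0.4150 mR/h
C: 229 × (0.820/8.85)² = 1.966 mR/h
Total = 0.3506 + 0.4150 + 1.966 = 2.732 mR/h.

2.73 mR/h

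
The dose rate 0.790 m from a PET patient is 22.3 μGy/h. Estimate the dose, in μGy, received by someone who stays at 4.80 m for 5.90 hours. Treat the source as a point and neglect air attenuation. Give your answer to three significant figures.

3.56 μGy

By the inverse-square law, rate at 4.80 m:
(0.790/4.80)² = 0.02709, so 22.3 × 0.02709 = 0.6041 μGy/h.
Dose = rate × time = 0.6041 μGy/h × 5.900 h = 3.564 μGy.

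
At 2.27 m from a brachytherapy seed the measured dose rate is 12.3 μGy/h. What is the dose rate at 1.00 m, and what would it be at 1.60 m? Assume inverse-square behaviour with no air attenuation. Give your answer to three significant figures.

63.4 μGy/h; 24.8 μGy/h

Using I₁d₁² = I₂d₂²,
At 1.00 m: (2.27/1.00)² = 5.153, so 12.3 × 5.153 = 63.38 μGy/h
At 1.60 m: 63.38 × (1.00/1.60)² = 63.38 × 0.3906 = 24.76 μGy/h.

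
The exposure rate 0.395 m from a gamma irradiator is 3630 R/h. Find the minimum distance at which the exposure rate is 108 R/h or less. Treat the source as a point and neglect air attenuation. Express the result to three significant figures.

Applying the 1/r² law, d₂ = d₁·√(I₁/I₂).
I₁/I₂ = 3630/108 = 33.61, so d₂ = 0.395 × √33.61 = 2.290 m.

2.29 m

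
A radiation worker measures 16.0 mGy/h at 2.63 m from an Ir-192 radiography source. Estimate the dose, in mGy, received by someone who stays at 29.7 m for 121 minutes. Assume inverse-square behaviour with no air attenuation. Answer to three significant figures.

By the inverse-square law, rate at 29.7 m:
16.0 × (2.63/29.7)² = 16.0 × 0.007841 = 0.1255 mGy/h.
Dose = rate × time = 0.1255 mGy/h × 2.017 h = 0.2531 mGy.

0.253 mGy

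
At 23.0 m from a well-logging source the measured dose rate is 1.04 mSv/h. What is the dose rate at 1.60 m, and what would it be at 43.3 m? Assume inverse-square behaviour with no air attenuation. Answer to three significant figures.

Applying the 1/r² law,
At 1.60 m: 1.04 × (23.0/1.60)² = 1.04 × 206.6 = 214.9 mSv/h
At 43.3 m: 214.9 × (1.60/43.3)² = 214.9 × 0.001365 = 0.2933 mSv/h.

215 mSv/h; 0.293 mSv/h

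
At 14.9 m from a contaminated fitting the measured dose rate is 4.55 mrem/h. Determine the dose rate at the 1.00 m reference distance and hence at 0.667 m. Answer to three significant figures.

1010 mrem/h; 2270 mrem/h

Using I₁d₁² = I₂d₂²,
At 1.00 m: 4.55 × (14.9/1.00)² = 4.55 × 222.0 = 1010 mrem/h
At 0.667 m: (1.00/0.667)² = 2.248, so 1010 × 2.248 = 2270 mrem/h.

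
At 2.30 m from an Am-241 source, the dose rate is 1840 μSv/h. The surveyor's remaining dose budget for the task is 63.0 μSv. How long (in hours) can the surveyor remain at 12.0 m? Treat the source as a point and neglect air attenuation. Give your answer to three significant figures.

0.932 h

Since intensity falls as 1/r², rate at 12.0 m:
(2.30/12.0)² = 0.03674, so 1840 × 0.03674 = 67.60 μSv/h.
Stay time = 63.0 μSv ÷ 67.60 μSv/h = 0.9320 h.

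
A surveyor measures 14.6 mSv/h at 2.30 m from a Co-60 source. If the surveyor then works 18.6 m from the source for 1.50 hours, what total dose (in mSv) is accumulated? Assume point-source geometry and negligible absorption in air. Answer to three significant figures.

By the inverse-square law, rate at 18.6 m:
(2.30/18.6)² = 0.01529, so 14.6 × 0.01529 = 0.2232 mSv/h.
Dose = rate × time = 0.2232 mSv/h × 1.500 h = 0.3348 mSv.

0.335 mSv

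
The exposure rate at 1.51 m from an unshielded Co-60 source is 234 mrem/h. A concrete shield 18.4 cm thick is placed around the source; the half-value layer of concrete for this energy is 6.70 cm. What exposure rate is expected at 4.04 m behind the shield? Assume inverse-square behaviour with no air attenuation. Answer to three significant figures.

Distance alone: (1.51/4.04)² = 0.1397, so 234 × 0.1397 = 32.69 mrem/h.
Shield: 18.4/6.70 = 2.746 half-value layers → attenuation 2^(−2.746) = 0.1491.
Combined: 32.69 × 0.1491 = 4.874 mrem/h.

4.87 mrem/h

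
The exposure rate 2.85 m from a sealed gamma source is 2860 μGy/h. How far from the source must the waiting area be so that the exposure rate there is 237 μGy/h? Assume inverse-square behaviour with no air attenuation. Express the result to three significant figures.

9.90 m

By the inverse-square law, d₂ = d₁·√(I₁/I₂).
I₁/I₂ = 2860/237 = 12.07, so d₂ = 2.85 × √12.07 = 9.901 m.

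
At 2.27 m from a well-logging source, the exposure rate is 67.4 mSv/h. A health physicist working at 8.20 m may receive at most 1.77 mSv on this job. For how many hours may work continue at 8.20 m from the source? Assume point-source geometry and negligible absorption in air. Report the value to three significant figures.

By the inverse-square law, rate at 8.20 m:
67.4 × (2.27/8.20)² = 67.4 × 0.07663 = 5.165 mSv/h.
Stay time = 1.77 mSv ÷ 5.165 mSv/h = 0.3427 h.

0.343 h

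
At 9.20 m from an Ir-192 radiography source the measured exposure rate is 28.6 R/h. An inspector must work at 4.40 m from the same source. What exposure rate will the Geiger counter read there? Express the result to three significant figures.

125 R/h

Intensity scales as (d₁/d₂)², so scaling from 9.20 m to 4.40 m:
28.6 × (9.20/4.40)² = 28.6 × 4.372 = 125.0 R/h.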